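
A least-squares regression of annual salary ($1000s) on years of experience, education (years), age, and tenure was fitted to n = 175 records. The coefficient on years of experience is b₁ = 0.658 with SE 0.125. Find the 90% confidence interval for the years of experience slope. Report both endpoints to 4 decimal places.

(0.4513, 0.8647)

df = n − k − 1 = 175 − 4 − 1 = 170.
t* = t_{0.05, 170} = 1.653866.
Margin = t* × SE = 1.653866 × 0.125 = 0.206733.
CI: 0.658 ± 0.206733 → (0.4513, 0.8647).
With 90% confidence, each one-unit increase in years of experience is associated with a change of between 0.4513 and 0.8647 $1000s in annual salary, holding the other predictors fixed.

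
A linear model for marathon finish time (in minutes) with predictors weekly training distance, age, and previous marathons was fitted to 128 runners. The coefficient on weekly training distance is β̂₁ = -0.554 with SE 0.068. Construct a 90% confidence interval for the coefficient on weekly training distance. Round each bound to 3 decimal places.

df = n − k − 1 = 128 − 3 − 1 = 124.
t* = t_{0.05, 124} = 1.657235.
Margin = t* × SE = 1.657235 × 0.068 = 0.11269.
CI: -0.554 ± 0.11269 → (-0.667, -0.441).
With 90% confidence, each one-unit increase in weekly training distance is associated with a change of between -0.667 and -0.441 minutes in marathon finish time, holding the other predictors fixed.

(-0.667, -0.441)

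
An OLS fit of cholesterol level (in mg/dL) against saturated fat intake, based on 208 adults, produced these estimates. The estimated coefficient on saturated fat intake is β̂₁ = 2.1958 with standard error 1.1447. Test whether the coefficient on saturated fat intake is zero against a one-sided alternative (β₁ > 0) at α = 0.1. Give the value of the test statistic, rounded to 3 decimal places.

t = 1.918

H₀: β₁ = 0 vs H₁: β₁ > 0.
t = (β̂₁ − β₁⁰)/SE = 2.1958 / 1.1447 = 1.918.
df = n − 2 = 208 − 2 = 206.
One-sided p ≈ 0.0282, which is < 0.1, so reject H₀.
There is evidence that the true slope on saturated fat intake is positive.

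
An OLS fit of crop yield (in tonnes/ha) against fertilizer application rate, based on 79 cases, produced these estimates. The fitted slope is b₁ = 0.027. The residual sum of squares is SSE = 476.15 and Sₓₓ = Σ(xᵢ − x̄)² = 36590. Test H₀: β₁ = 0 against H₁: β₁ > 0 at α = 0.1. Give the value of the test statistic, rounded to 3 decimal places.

t = 2.077

MSE = SSE/(n − 2) = 476.15/77 = 6.18377.
SE(b₁) = √(MSE/Sₓₓ) = √(6.18377/36590) = 0.0130001.
t = 0.027 / 0.0130001 = 2.077.
df = n − 2 = 77.
One-sided p ≈ 0.0206, which is < 0.1, so reject H₀.
There is evidence that the true slope on fertilizer application rate is positive.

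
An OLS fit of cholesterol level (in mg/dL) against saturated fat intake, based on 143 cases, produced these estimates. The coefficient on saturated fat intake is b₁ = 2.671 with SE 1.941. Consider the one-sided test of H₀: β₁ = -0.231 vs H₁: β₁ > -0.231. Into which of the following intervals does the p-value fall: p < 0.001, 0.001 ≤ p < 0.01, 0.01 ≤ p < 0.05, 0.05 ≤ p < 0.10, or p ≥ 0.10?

0.05 ≤ p < 0.10

t = (2.671 − (-0.231)) / 1.941 = 1.495.
df = n − 2 = 143 − 2 = 141.
One-sided p = P(T_{141} > t) ≈ 0.0686.
So 0.05 ≤ p < 0.10.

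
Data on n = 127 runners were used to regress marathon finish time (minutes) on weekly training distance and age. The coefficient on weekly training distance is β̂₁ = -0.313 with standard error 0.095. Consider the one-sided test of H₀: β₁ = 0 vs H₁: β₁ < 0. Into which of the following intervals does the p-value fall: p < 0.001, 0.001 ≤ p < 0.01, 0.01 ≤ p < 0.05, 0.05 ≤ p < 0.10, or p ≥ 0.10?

t = -0.313 / 0.095 = -3.295.
df = n − k − 1 = 127 − 2 − 1 = 124.
One-sided p = P(T_{124} < t) ≈ 0.0006.
So p < 0.001.

p < 0.001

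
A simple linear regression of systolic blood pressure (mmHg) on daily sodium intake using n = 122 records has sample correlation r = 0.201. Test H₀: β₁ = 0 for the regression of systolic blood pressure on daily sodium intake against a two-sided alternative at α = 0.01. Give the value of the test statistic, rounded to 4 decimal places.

t = 2.2477

t = r·√(n − 2)/√(1 − r²) = 0.201·√120/√0.959599 = 2.2477.
df = n − 2 = 120.
Two-sided p ≈ 0.0264, which is ≥ 0.01, so fail to reject H₀.
The data do not give significant evidence of a linear association between daily sodium intake and systolic blood pressure.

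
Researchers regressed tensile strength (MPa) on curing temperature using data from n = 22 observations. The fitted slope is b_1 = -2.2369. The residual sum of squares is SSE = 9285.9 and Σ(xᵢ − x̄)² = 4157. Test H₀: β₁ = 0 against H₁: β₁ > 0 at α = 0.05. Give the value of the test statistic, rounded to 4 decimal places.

MSE = SSE/(n − 2) = 9285.9/20 = 464.295.
SE(b_1) = √(MSE/Sₓₓ) = √(464.295/4157) = 0.3342.
t = -2.2369 / 0.3342 = -6.6933.
df = n − 2 = 20.
One-sided p ≈ 1.0000, which is ≥ 0.05, so fail to reject H₀.
The data do not give significant evidence that the true slope on curing temperature is positive.

t = -6.6933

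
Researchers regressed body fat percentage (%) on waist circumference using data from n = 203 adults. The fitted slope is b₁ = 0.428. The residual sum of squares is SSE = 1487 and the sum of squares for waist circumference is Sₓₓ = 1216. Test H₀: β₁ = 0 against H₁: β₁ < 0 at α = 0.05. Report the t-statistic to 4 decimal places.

t = 5.4872

MSE = SSE/(n − 2) = 1487/201 = 7.39801.
SE(b₁) = √(MSE/Sₓₓ) = √(7.39801/1216) = 0.0779993.
t = 0.428 / 0.0779993 = 5.4872.
df = n − 2 = 201.
One-sided p ≈ 1.0000, which is ≥ 0.05, so fail to reject H₀.
The data do not give significant evidence that the true slope on waist circumference is negative.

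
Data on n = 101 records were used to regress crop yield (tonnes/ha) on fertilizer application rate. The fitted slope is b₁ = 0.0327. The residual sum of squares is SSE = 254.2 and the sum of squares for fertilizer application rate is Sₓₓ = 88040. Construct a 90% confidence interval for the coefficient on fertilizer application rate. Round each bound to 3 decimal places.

MSE = SSE/(n − 2) = 254.2/99 = 2.56768.
SE(b₁) = √(MSE/Sₓₓ) = √(2.56768/88040) = 0.00540045.
df = n − 2 = 99.
t* = t_{0.05, 99} = 1.660391.
Margin = t* × SE = 1.660391 × 0.00540045 = 0.00897.
CI: 0.0327 ± 0.00897 → (0.024, 0.042).
With 90% confidence, each one-unit increase in fertilizer application rate is associated with a change of between 0.024 and 0.042 tonnes/ha in crop yield.

(0.024, 0.042)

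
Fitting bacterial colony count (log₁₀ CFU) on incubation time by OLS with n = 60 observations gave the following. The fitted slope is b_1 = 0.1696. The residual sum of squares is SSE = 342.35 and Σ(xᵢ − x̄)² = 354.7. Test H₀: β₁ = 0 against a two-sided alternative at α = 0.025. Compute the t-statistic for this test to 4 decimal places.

MSE = SSE/(n − 2) = 342.35/58 = 5.90259.
SE(b_1) = √(MSE/Sₓₓ) = √(5.90259/354.7) = 0.129.
t = 0.1696 / 0.129 = 1.3147.
df = n − 2 = 58.
Two-sided p ≈ 0.1938, which is ≥ 0.025, so fail to reject H₀.
The data do not give significant evidence of an association between incubation time and bacterial colony count.

t = 1.3147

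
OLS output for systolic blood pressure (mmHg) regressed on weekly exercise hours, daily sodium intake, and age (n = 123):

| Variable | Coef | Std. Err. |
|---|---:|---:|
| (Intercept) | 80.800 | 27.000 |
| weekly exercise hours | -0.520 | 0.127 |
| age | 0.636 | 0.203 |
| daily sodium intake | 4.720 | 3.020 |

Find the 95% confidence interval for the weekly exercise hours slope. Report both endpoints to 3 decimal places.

Read off: b = -0.520, SE = 0.127 for weekly exercise hours.
df = n − k − 1 = 123 − 3 − 1 = 119.
t* = t_{0.025, 119} = 1.9801.
Margin = t* × SE = 1.9801 × 0.127 = 0.25147.
CI: -0.520 ± 0.25147 → (-0.771, -0.269).

(-0.771, -0.269)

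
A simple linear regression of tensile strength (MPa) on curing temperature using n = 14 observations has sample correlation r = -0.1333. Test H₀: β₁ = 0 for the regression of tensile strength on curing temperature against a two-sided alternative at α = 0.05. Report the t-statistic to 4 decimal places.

t = r·√(n − 2)/√(1 − r²) = -0.1333·√12/√0.982231 = -0.4659.
df = n − 2 = 12.
Two-sided p ≈ 0.6496, which is ≥ 0.05, so fail to reject H₀.
The data do not give significant evidence of a linear association between curing temperature and tensile strength.

t = -0.4659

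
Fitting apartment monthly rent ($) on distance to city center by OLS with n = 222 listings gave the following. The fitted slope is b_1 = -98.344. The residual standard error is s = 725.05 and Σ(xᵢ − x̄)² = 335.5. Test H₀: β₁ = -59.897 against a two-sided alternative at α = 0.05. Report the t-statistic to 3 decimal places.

SE(b_1) = s/√Sₓₓ = 725.05/√335.5 = 39.5842.
t = (-98.344 − (-59.897)) / 39.5842 = -0.971.
df = n − 2 = 220.
Two-sided p ≈ 0.3325, which is ≥ 0.05, so fail to reject H₀.
The data are consistent with a true slope of -59.897 $ per unit of distance to city center.

t = -0.971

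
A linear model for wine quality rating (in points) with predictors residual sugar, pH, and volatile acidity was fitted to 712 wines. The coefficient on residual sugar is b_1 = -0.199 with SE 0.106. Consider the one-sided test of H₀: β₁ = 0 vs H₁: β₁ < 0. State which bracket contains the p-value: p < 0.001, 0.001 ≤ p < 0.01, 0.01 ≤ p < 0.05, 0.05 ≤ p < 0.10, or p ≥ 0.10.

0.01 ≤ p < 0.05

t = -0.199 / 0.106 = -1.877.
df = n − k − 1 = 712 − 3 − 1 = 708.
One-sided p = P(T_{708} < t) ≈ 0.0304.
So 0.01 ≤ p < 0.05.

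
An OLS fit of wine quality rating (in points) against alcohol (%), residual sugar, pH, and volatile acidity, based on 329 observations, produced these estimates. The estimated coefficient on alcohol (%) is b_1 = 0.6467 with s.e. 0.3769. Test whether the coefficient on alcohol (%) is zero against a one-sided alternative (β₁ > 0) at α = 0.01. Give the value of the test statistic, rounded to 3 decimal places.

t = 1.716

H₀: β₁ = 0 vs H₁: β₁ > 0.
t = (b_1 − β₁⁰)/SE = 0.6467 / 0.3769 = 1.716.
df = n − k − 1 = 329 − 4 − 1 = 324.
One-sided p ≈ 0.0436, which is ≥ 0.01, so fail to reject H₀.
The data do not give significant evidence that the true slope on alcohol (%) is positive, holding the other predictors fixed.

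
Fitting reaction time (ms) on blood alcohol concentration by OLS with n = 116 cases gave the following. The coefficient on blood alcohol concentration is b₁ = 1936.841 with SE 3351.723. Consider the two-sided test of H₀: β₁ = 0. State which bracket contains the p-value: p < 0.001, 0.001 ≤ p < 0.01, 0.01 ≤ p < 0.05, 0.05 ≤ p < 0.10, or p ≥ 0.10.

p ≥ 0.10

t = 1936.841 / 3351.723 = 0.578.
df = n − 2 = 116 − 2 = 114.
Two-sided p = 2·P(T_{114} > |t|) ≈ 0.5645.
So p ≥ 0.10.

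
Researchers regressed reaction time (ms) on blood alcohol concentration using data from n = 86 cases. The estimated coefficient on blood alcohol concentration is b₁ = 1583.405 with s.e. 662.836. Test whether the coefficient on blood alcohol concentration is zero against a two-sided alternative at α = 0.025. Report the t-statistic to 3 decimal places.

H₀: β₁ = 0 vs H₁: β₁ ≠ 0.
t = (b₁ − β₁⁰)/SE = 1583.405 / 662.836 = 2.389.
df = n − 2 = 86 − 2 = 84.
Two-sided p ≈ 0.0191, which is < 0.025, so reject H₀.
There is evidence that blood alcohol concentration is associated with reaction time.

t = 2.389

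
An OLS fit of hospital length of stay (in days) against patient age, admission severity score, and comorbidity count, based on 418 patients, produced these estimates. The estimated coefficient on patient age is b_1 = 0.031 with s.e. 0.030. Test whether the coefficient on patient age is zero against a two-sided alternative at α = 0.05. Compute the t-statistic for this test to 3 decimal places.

t = 1.033

H₀: β₁ = 0 vs H₁: β₁ ≠ 0.
t = (b_1 − β₁⁰)/SE = 0.031 / 0.030 = 1.033.
df = n − k − 1 = 418 − 3 − 1 = 414.
Two-sided p ≈ 0.3021, which is ≥ 0.05, so fail to reject H₀.
The data do not give significant evidence of an association between patient age and hospital length of stay, after adjusting for the other predictors.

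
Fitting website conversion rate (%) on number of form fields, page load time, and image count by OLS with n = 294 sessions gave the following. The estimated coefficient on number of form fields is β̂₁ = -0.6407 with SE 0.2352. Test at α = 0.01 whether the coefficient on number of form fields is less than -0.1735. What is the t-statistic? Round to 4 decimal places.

t = -1.9864

H₀: β₁ = -0.1735 vs H₁: β₁ < -0.1735.
t = (β̂₁ − β₁⁰)/SE = (-0.6407 − (-0.1735)) / 0.2352 = -1.9864.
df = n − k − 1 = 294 − 3 − 1 = 290.
One-sided p ≈ 0.0240, which is ≥ 0.01, so fail to reject H₀.
The data do not give significant evidence that the true slope on number of form fields is below -0.1735 % per unit, holding the other predictors fixed.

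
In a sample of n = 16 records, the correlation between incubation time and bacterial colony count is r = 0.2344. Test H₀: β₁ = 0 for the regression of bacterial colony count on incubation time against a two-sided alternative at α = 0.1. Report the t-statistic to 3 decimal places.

t = r·√(n − 2)/√(1 − r²) = 0.2344·√14/√0.945057 = 0.902.
df = n − 2 = 14.
Two-sided p ≈ 0.3822, which is ≥ 0.1, so fail to reject H₀.
The data do not give significant evidence of a linear association between incubation time and bacterial colony count.

t = 0.902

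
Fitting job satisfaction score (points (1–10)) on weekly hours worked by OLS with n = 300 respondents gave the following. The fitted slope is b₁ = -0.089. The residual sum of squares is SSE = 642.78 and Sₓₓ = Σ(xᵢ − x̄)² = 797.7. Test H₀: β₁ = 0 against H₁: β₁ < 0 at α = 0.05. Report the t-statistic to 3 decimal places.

t = -1.712

MSE = SSE/(n − 2) = 642.78/298 = 2.15698.
SE(b₁) = √(MSE/Sₓₓ) = √(2.15698/797.7) = 0.052.
t = -0.089 / 0.052 = -1.712.
df = n − 2 = 298.
One-sided p ≈ 0.0440, which is < 0.05, so reject H₀.
There is evidence that the true slope on weekly hours worked is negative.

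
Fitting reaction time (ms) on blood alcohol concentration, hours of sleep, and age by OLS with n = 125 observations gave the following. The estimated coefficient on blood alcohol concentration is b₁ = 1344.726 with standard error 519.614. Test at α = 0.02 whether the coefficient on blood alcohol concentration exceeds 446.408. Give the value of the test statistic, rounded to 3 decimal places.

t = 1.729

H₀: β₁ = 446.408 vs H₁: β₁ > 446.408.
t = (b₁ − β₁⁰)/SE = (1344.726 − 446.408) / 519.614 = 1.729.
df = n − k − 1 = 125 − 3 − 1 = 121.
One-sided p ≈ 0.0432, which is ≥ 0.02, so fail to reject H₀.
The data do not give significant evidence that the true slope on blood alcohol concentration exceeds 446.408 ms per unit, holding the other predictors fixed.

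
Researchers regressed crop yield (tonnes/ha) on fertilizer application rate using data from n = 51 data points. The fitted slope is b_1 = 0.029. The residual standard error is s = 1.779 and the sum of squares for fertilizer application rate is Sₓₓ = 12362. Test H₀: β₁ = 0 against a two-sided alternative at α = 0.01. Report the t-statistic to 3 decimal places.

SE(b_1) = s/√Sₓₓ = 1.779/√12362 = 0.0160004.
t = 0.029 / 0.0160004 = 1.812.
df = n − 2 = 49.
Two-sided p ≈ 0.0760, which is ≥ 0.01, so fail to reject H₀.
The data do not give significant evidence of an association between fertilizer application rate and crop yield.

t = 1.812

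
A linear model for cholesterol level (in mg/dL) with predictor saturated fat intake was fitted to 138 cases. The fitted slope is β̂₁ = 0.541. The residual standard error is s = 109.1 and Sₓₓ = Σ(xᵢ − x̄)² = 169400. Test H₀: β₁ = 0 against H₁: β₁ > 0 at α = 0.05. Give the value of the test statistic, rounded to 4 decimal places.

t = 2.0409

SE(β̂₁) = s/√Sₓₓ = 109.1/√169400 = 0.265075.
t = 0.541 / 0.265075 = 2.0409.
df = n − 2 = 136.
One-sided p ≈ 0.0216, which is < 0.05, so reject H₀.
There is evidence that the true slope on saturated fat intake is positive.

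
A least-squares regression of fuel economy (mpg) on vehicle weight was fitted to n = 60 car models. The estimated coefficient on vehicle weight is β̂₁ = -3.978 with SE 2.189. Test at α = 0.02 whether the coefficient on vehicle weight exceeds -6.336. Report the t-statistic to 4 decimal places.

H₀: β₁ = -6.336 vs H₁: β₁ > -6.336.
t = (β̂₁ − β₁⁰)/SE = (-3.978 − (-6.336)) / 2.189 = 1.0772.
df = n − 2 = 60 − 2 = 58.
One-sided p ≈ 0.1429, which is ≥ 0.02, so fail to reject H₀.
The data do not give significant evidence that the true slope on vehicle weight exceeds -6.336 mpg per unit.

t = 1.0772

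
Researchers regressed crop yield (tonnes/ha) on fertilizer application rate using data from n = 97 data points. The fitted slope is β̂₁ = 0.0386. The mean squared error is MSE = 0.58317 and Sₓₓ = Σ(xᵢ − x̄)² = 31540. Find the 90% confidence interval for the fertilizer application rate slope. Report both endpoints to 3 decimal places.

SE(β̂₁) = √(MSE/Sₓₓ) = √(0.58317/31540) = 0.00429998.
df = n − 2 = 95.
t* = t_{0.05, 95} = 1.661052.
Margin = t* × SE = 1.661052 × 0.00429998 = 0.00714.
CI: 0.0386 ± 0.00714 → (0.031, 0.046).
With 90% confidence, each one-unit increase in fertilizer application rate is associated with a change of between 0.031 and 0.046 tonnes/ha in crop yield.

(0.031, 0.046)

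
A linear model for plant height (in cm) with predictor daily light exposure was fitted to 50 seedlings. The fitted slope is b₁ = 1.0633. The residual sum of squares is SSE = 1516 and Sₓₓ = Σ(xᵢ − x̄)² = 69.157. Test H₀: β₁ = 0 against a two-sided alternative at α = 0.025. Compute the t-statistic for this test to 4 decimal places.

t = 1.5734

MSE = SSE/(n − 2) = 1516/48 = 31.5833.
SE(b₁) = √(MSE/Sₓₓ) = √(31.5833/69.157) = 0.675789.
t = 1.0633 / 0.675789 = 1.5734.
df = n − 2 = 48.
Two-sided p ≈ 0.1222, which is ≥ 0.025, so fail to reject H₀.
The data do not give significant evidence of an association between daily light exposure and plant height.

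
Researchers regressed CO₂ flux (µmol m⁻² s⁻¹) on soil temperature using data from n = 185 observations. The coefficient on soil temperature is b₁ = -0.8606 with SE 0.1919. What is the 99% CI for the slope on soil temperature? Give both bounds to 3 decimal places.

df = n − 2 = 185 − 2 = 183.
t* = t_{0.005, 183} = 2.602961.
Margin = t* × SE = 2.602961 × 0.1919 = 0.49951.
CI: -0.8606 ± 0.49951 → (-1.360, -0.361).
With 99% confidence, each one-unit increase in soil temperature is associated with a change of between -1.360 and -0.361 µmol m⁻² s⁻¹ in CO₂ flux.

(-1.360, -0.361)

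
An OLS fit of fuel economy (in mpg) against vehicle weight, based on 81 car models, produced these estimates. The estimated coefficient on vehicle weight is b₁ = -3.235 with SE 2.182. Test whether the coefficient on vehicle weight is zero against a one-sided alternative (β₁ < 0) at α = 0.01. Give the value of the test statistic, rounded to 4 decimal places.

H₀: β₁ = 0 vs H₁: β₁ < 0.
t = (b₁ − β₁⁰)/SE = -3.235 / 2.182 = -1.4826.
df = n − 2 = 81 − 2 = 79.
One-sided p ≈ 0.0711, which is ≥ 0.01, so fail to reject H₀.
The data do not give significant evidence that the true slope on vehicle weight is negative.

t = -1.4826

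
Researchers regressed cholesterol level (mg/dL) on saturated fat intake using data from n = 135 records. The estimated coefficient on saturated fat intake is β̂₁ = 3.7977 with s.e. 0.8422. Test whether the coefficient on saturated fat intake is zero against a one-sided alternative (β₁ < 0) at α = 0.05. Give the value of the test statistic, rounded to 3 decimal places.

H₀: β₁ = 0 vs H₁: β₁ < 0.
t = (β̂₁ − β₁⁰)/SE = 3.7977 / 0.8422 = 4.509.
df = n − 2 = 135 − 2 = 133.
One-sided p ≈ 1.0000, which is ≥ 0.05, so fail to reject H₀.
The data do not give significant evidence that the true slope on saturated fat intake is negative.

t = 4.509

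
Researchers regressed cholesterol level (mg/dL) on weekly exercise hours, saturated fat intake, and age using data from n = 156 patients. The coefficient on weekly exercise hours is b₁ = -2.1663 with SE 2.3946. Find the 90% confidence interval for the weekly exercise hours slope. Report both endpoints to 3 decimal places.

df = n − k − 1 = 156 − 3 − 1 = 152.
t* = t_{0.05, 152} = 1.65494.
Margin = t* × SE = 1.65494 × 2.3946 = 3.96292.
CI: -2.1663 ± 3.96292 → (-6.129, 1.797).
With 90% confidence, each one-unit increase in weekly exercise hours is associated with a change of between -6.129 and 1.797 mg/dL in cholesterol level, holding the other predictors fixed.

(-6.129, 1.797)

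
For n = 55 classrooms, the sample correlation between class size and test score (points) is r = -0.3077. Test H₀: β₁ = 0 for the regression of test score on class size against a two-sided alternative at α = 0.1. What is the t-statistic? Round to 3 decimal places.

t = r·√(n − 2)/√(1 − r²) = -0.3077·√53/√0.905321 = -2.354.
df = n − 2 = 53.
Two-sided p ≈ 0.0223, which is < 0.1, so reject H₀.
There is evidence of a linear association between class size and test score.

t = -2.354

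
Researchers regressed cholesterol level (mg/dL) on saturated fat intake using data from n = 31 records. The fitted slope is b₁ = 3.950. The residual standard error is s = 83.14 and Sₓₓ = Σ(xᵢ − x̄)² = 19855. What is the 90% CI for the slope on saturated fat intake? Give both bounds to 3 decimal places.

SE(b₁) = s/√Sₓₓ = 83.14/√19855 = 0.590031.
df = n − 2 = 29.
t* = t_{0.05, 29} = 1.699127.
Margin = t* × SE = 1.699127 × 0.590031 = 1.00254.
CI: 3.950 ± 1.00254 → (2.947, 4.953).
With 90% confidence, each one-unit increase in saturated fat intake is associated with a change of between 2.947 and 4.953 mg/dL in cholesterol level.

(2.947, 4.953)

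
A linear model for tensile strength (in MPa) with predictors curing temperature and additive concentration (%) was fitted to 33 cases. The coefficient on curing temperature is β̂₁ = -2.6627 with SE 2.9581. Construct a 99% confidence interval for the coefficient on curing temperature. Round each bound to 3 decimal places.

(-10.797, 5.472)

df = n − k − 1 = 33 − 2 − 1 = 30.
t* = t_{0.005, 30} = 2.749996.
Margin = t* × SE = 2.749996 × 2.9581 = 8.13476.
CI: -2.6627 ± 8.13476 → (-10.797, 5.472).
With 99% confidence, each one-unit increase in curing temperature is associated with a change of between -10.797 and 5.472 MPa in tensile strength, holding the other predictors fixed.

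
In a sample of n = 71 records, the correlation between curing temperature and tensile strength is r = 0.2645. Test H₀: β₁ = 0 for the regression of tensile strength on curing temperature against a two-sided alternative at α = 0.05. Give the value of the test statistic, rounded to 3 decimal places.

t = 2.278

t = r·√(n − 2)/√(1 − r²) = 0.2645·√69/√0.93004 = 2.278.
df = n − 2 = 69.
Two-sided p ≈ 0.0258, which is < 0.05, so reject H₀.
There is evidence of a linear association between curing temperature and tensile strength.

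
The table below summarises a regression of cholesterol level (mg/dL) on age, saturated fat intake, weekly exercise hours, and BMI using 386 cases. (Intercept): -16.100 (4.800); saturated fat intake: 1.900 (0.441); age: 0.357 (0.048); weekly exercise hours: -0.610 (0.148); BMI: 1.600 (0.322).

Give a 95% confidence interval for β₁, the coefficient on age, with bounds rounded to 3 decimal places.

Read off: b = 0.357, SE = 0.048 for age.
df = n − k − 1 = 386 − 4 − 1 = 381.
t* = t_{0.025, 381} = 1.96621.
Margin = t* × SE = 1.96621 × 0.048 = 0.09438.
CI: 0.357 ± 0.09438 → (0.263, 0.451).

(0.263, 0.451)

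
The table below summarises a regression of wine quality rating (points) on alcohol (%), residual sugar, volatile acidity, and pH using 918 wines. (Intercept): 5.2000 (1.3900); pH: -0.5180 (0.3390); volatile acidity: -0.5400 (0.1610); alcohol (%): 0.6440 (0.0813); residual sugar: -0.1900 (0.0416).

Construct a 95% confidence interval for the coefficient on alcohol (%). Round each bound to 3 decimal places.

Read off: b = 0.6440, SE = 0.0813 for alcohol (%).
df = n − k − 1 = 918 − 4 − 1 = 913.
t* = t_{0.025, 913} = 1.962566.
Margin = t* × SE = 1.962566 × 0.0813 = 0.15956.
CI: 0.6440 ± 0.15956 → (0.484, 0.804).

(0.484, 0.804)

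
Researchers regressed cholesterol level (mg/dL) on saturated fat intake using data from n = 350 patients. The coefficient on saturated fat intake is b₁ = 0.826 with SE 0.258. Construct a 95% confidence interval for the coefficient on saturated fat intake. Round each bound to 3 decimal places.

(0.319, 1.333)

df = n − 2 = 350 − 2 = 348.
t* = t_{0.025, 348} = 1.966804.
Margin = t* × SE = 1.966804 × 0.258 = 0.50744.
CI: 0.826 ± 0.50744 → (0.319, 1.333).
With 95% confidence, each one-unit increase in saturated fat intake is associated with a change of between 0.319 and 1.333 mg/dL in cholesterol level.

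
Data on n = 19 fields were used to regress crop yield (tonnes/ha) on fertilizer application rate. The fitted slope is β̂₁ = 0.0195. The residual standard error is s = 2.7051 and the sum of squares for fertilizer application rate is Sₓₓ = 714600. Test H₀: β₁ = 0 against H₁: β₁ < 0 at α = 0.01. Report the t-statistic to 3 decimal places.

t = 6.094

SE(β̂₁) = s/√Sₓₓ = 2.7051/√714600 = 0.00320001.
t = 0.0195 / 0.00320001 = 6.094.
df = n − 2 = 17.
One-sided p ≈ 1.0000, which is ≥ 0.01, so fail to reject H₀.
The data do not give significant evidence that the true slope on fertilizer application rate is negative.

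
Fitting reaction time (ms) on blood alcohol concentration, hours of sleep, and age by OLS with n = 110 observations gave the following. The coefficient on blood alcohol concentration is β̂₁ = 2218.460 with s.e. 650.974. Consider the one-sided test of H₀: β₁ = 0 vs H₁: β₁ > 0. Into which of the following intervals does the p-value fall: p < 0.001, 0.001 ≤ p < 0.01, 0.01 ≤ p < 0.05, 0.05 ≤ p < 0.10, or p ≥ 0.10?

t = 2218.460 / 650.974 = 3.408.
df = n − k − 1 = 110 − 3 − 1 = 106.
One-sided p = P(T_{106} > t) ≈ 0.0005.
So p < 0.001.

p < 0.001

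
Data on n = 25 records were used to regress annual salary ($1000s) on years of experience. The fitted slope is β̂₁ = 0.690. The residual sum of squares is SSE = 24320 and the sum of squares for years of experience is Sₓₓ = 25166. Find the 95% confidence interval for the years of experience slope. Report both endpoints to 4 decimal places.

MSE = SSE/(n − 2) = 24320/23 = 1057.39.
SE(β̂₁) = √(MSE/Sₓₓ) = √(1057.39/25166) = 0.20498.
df = n − 2 = 23.
t* = t_{0.025, 23} = 2.068658.
Margin = t* × SE = 2.068658 × 0.20498 = 0.424033.
CI: 0.690 ± 0.424033 → (0.2660, 1.1140).
With 95% confidence, each one-unit increase in years of experience is associated with a change of between 0.2660 and 1.1140 $1000s in annual salary.

(0.2660, 1.1140)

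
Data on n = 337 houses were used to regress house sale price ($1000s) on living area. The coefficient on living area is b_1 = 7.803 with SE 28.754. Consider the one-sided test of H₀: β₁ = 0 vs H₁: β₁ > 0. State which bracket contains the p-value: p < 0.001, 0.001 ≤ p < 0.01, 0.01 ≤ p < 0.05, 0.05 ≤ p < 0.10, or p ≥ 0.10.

t = 7.803 / 28.754 = 0.271.
df = n − 2 = 337 − 2 = 335.
One-sided p = P(T_{335} > t) ≈ 0.3931.
So p ≥ 0.10.

p ≥ 0.10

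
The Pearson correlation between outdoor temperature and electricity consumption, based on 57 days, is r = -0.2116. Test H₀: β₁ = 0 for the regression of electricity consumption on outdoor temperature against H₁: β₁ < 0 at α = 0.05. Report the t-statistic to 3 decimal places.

t = -1.606

t = r·√(n − 2)/√(1 − r²) = -0.2116·√55/√0.955225 = -1.606.
df = n − 2 = 55.
One-sided p ≈ 0.0570, which is ≥ 0.05, so fail to reject H₀.
The data do not give significant evidence of a linear association between outdoor temperature and electricity consumption.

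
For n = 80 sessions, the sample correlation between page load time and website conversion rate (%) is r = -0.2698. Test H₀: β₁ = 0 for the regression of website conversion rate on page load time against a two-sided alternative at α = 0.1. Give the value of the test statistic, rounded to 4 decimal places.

t = -2.4746

t = r·√(n − 2)/√(1 − r²) = -0.2698·√78/√0.927208 = -2.4746.
df = n − 2 = 78.
Two-sided p ≈ 0.0155, which is < 0.1, so reject H₀.
There is evidence of a linear association between page load time and website conversion rate.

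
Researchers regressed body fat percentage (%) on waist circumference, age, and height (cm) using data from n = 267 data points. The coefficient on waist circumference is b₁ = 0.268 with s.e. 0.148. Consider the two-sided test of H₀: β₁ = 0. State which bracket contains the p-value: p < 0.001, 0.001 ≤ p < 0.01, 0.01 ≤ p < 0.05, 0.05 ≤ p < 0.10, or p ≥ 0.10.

0.05 ≤ p < 0.10

t = 0.268 / 0.148 = 1.811.
df = n − k − 1 = 267 − 3 − 1 = 263.
Two-sided p = 2·P(T_{263} > |t|) ≈ 0.0713.
So 0.05 ≤ p < 0.10.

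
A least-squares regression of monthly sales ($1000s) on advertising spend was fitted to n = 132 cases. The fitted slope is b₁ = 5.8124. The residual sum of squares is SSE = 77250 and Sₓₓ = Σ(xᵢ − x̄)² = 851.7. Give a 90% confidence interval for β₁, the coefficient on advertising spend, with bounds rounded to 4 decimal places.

(4.4286, 7.1962)

MSE = SSE/(n − 2) = 77250/130 = 594.231.
SE(b₁) = √(MSE/Sₓₓ) = √(594.231/851.7) = 0.835284.
df = n − 2 = 130.
t* = t_{0.05, 130} = 1.656659.
Margin = t* × SE = 1.656659 × 0.835284 = 1.383781.
CI: 5.8124 ± 1.383781 → (4.4286, 7.1962).
With 90% confidence, each one-unit increase in advertising spend is associated with a change of between 4.4286 and 7.1962 $1000s in monthly sales.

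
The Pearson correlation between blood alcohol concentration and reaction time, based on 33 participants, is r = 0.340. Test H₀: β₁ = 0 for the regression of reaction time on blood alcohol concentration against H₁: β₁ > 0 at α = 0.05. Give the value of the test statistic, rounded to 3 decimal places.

t = r·√(n − 2)/√(1 − r²) = 0.340·√31/√0.8844 = 2.013.
df = n − 2 = 31.
One-sided p ≈ 0.0264, which is < 0.05, so reject H₀.
There is evidence of a linear association between blood alcohol concentration and reaction time.

t = 2.013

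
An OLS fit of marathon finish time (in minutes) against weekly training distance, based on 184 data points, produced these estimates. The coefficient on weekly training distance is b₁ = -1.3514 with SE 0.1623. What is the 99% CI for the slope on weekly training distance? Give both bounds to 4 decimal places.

df = n − 2 = 184 − 2 = 182.
t* = t_{0.005, 182} = 2.603112.
Margin = t* × SE = 2.603112 × 0.1623 = 0.422485.
CI: -1.3514 ± 0.422485 → (-1.7739, -0.9289).
With 99% confidence, each one-unit increase in weekly training distance is associated with a change of between -1.7739 and -0.9289 minutes in marathon finish time.

(-1.7739, -0.9289)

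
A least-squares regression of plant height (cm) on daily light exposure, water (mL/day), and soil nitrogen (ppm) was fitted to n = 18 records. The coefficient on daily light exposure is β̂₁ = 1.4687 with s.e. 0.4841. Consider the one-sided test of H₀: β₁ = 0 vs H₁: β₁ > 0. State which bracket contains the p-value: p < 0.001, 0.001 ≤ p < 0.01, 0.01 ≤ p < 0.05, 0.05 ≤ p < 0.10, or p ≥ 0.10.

0.001 ≤ p < 0.01

t = 1.4687 / 0.4841 = 3.034.
df = n − k − 1 = 18 − 3 − 1 = 14.
One-sided p = P(T_{14} > t) ≈ 0.0045.
So 0.001 ≤ p < 0.01.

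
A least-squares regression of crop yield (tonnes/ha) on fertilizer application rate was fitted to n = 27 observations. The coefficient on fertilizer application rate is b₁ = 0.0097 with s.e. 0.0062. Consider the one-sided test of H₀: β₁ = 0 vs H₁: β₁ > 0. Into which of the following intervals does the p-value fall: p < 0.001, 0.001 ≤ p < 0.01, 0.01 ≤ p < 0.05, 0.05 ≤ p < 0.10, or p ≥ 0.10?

0.05 ≤ p < 0.10

t = 0.0097 / 0.0062 = 1.565.
df = n − 2 = 27 − 2 = 25.
One-sided p = P(T_{25} > t) ≈ 0.0651.
So 0.05 ≤ p < 0.10.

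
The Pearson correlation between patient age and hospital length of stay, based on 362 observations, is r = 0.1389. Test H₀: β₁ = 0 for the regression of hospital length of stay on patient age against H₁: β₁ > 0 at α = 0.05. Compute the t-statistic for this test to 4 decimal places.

t = r·√(n − 2)/√(1 − r²) = 0.1389·√360/√0.980707 = 2.6612.
df = n − 2 = 360.
One-sided p ≈ 0.0041, which is < 0.05, so reject H₀.
There is evidence of a linear association between patient age and hospital length of stay.

t = 2.6612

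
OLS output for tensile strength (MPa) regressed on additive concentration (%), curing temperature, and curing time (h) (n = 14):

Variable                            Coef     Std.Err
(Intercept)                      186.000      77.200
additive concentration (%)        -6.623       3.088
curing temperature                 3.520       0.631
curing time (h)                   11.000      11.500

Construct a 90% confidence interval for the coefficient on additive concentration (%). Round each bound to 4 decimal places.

Read off: b = -6.623, SE = 3.088 for additive concentration (%).
df = n − k − 1 = 14 − 3 − 1 = 10.
t* = t_{0.05, 10} = 1.812461.
Margin = t* × SE = 1.812461 × 3.088 = 5.596880.
CI: -6.623 ± 5.596880 → (-12.2199, -1.0261).

(-12.2199, -1.0261)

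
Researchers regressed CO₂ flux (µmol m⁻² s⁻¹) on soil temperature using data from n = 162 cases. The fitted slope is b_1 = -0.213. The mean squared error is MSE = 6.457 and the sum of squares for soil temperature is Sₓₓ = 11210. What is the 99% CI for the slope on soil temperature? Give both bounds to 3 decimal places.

SE(b_1) = √(MSE/Sₓₓ) = √(6.457/11210) = 0.0240001.
df = n − 2 = 160.
t* = t_{0.005, 160} = 2.606906.
Margin = t* × SE = 2.606906 × 0.0240001 = 0.06257.
CI: -0.213 ± 0.06257 → (-0.276, -0.150).
With 99% confidence, each one-unit increase in soil temperature is associated with a change of between -0.276 and -0.150 µmol m⁻² s⁻¹ in CO₂ flux.

(-0.276, -0.150)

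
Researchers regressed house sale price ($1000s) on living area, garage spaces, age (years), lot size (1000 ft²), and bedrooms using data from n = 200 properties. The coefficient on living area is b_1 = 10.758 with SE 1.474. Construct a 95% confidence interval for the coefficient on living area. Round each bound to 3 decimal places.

df = n − k − 1 = 200 − 5 − 1 = 194.
t* = t_{0.025, 194} = 1.972268.
Margin = t* × SE = 1.972268 × 1.474 = 2.90712.
CI: 10.758 ± 2.90712 → (7.851, 13.665).
With 95% confidence, each one-unit increase in living area is associated with a change of between 7.851 and 13.665 $1000s in house sale price, holding the other predictors fixed.

(7.851, 13.665)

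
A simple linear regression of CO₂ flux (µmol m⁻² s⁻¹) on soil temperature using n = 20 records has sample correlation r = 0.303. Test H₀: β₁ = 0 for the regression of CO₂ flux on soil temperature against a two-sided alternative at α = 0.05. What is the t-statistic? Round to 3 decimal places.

t = r·√(n − 2)/√(1 − r²) = 0.303·√18/√0.908191 = 1.349.
df = n − 2 = 18.
Two-sided p ≈ 0.1941, which is ≥ 0.05, so fail to reject H₀.
The data do not give significant evidence of a linear association between soil temperature and CO₂ flux.

t = 1.349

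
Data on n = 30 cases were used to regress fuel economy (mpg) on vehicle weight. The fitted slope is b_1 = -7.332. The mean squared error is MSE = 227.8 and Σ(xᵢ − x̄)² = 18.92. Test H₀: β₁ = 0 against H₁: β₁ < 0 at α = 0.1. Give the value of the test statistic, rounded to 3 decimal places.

t = -2.113

SE(b_1) = √(MSE/Sₓₓ) = √(227.8/18.92) = 3.46989.
t = -7.332 / 3.46989 = -2.113.
df = n − 2 = 28.
One-sided p ≈ 0.0218, which is < 0.1, so reject H₀.
There is evidence that the true slope on vehicle weight is negative.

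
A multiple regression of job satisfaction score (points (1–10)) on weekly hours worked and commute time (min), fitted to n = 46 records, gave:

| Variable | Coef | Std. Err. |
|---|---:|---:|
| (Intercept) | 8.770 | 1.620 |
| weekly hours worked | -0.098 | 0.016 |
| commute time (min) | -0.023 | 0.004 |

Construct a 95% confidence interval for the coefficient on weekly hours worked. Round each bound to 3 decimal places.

(-0.130, -0.066)

Read off: b = -0.098, SE = 0.016 for weekly hours worked.
df = n − k − 1 = 46 − 2 − 1 = 43.
t* = t_{0.025, 43} = 2.016692.
Margin = t* × SE = 2.016692 × 0.016 = 0.03227.
CI: -0.098 ± 0.03227 → (-0.130, -0.066).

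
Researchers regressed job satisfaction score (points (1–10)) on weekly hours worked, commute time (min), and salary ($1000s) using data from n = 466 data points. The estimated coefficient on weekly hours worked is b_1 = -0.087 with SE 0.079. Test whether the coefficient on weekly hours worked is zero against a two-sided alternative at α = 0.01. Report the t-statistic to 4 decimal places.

t = -1.1013

H₀: β₁ = 0 vs H₁: β₁ ≠ 0.
t = (b_1 − β₁⁰)/SE = -0.087 / 0.079 = -1.1013.
df = n − k − 1 = 466 − 3 − 1 = 462.
Two-sided p ≈ 0.2714, which is ≥ 0.01, so fail to reject H₀.
The data do not give significant evidence of an association between weekly hours worked and job satisfaction score, after adjusting for the other predictors.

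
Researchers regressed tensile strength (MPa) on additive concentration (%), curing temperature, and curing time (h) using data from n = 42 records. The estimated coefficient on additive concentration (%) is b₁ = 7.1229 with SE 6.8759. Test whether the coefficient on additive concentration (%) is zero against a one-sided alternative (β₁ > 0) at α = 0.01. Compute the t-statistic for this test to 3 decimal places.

H₀: β₁ = 0 vs H₁: β₁ > 0.
t = (b₁ − β₁⁰)/SE = 7.1229 / 6.8759 = 1.036.
df = n − k − 1 = 42 − 3 − 1 = 38.
One-sided p ≈ 0.1534, which is ≥ 0.01, so fail to reject H₀.
The data do not give significant evidence that the true slope on additive concentration (%) is positive, holding the other predictors fixed.

t = 1.036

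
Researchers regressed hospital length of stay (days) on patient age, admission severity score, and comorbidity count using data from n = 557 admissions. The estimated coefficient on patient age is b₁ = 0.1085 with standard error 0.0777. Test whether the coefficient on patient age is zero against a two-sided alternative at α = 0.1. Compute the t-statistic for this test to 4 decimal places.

H₀: β₁ = 0 vs H₁: β₁ ≠ 0.
t = (b₁ − β₁⁰)/SE = 0.1085 / 0.0777 = 1.3964.
df = n − k − 1 = 557 − 3 − 1 = 553.
Two-sided p ≈ 0.1632, which is ≥ 0.1, so fail to reject H₀.
The data do not give significant evidence of an association between patient age and hospital length of stay, after adjusting for the other predictors.

t = 1.3964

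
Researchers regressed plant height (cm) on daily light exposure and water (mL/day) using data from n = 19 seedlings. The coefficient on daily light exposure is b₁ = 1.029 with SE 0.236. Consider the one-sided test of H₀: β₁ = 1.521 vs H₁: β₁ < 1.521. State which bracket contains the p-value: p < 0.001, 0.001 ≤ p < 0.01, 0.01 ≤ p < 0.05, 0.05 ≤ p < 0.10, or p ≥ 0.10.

t = (1.029 − 1.521) / 0.236 = -2.085.
df = n − k − 1 = 19 − 2 − 1 = 16.
One-sided p = P(T_{16} < t) ≈ 0.0267.
So 0.01 ≤ p < 0.05.

0.01 ≤ p < 0.05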